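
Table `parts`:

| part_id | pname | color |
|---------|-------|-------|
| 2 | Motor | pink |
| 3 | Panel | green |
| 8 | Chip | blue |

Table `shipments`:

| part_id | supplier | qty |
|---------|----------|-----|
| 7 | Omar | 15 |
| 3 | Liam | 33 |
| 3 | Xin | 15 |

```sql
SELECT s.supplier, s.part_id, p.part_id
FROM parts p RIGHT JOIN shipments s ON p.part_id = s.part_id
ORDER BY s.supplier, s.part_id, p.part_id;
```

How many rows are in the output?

3

RIGHT JOIN keeps every row from `shipments`; unmatched rows get NULL for `parts`'s columns.
Matching on p.part_id = s.part_id.
Matched pairs: 2; unmatched s rows kept: 1.
Total: 2 matched + 1 padded = 3 rows.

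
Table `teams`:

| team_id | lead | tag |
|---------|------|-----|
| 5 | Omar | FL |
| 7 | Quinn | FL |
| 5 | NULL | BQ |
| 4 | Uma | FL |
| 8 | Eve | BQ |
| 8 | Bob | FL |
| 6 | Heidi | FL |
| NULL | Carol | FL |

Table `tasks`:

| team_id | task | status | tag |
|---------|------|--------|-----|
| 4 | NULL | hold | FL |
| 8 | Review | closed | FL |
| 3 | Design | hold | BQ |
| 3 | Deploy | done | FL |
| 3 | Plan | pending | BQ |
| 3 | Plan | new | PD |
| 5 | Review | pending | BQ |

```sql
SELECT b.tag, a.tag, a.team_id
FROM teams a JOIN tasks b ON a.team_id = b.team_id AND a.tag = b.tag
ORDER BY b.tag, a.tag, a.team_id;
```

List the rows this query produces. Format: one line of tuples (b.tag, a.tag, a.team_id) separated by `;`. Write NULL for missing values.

(BQ, BQ, 5); (FL, FL, 4); (FL, FL, 8)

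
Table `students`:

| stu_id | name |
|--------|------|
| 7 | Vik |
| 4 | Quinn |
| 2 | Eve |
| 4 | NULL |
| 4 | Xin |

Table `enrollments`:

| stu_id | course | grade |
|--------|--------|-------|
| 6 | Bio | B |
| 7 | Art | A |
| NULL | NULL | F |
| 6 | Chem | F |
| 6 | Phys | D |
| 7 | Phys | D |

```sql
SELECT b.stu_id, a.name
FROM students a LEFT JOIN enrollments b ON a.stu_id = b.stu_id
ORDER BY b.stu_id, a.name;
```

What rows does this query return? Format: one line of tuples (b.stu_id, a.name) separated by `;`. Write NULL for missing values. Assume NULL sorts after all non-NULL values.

LEFT JOIN keeps every row from `students`; unmatched rows get NULL for `enrollments`'s columns.
Matching on a.stu_id = b.stu_id. A NULL in a compared column never satisfies the condition.
- a[0] stu_id=7 → 2 match(es) in b → 2 row(s).
- a[1] stu_id=4 → no match; kept with NULLs on the b side.
- a[2] stu_id=2 → no match; kept with NULLs on the b side.
- a[3] stu_id=4 → no match; kept with NULLs on the b side.
- a[4] stu_id=4 → no match; kept with NULLs on the b side.
After projecting and ordering:
b.stu_id | a.name
7 | Vik
7 | Vik
NULL | Eve
NULL | Quinn
NULL | Xin
NULL | NULL

(7, Vik); (7, Vik); (NULL, Eve); (NULL, Quinn); (NULL, Xin); (NULL, NULL)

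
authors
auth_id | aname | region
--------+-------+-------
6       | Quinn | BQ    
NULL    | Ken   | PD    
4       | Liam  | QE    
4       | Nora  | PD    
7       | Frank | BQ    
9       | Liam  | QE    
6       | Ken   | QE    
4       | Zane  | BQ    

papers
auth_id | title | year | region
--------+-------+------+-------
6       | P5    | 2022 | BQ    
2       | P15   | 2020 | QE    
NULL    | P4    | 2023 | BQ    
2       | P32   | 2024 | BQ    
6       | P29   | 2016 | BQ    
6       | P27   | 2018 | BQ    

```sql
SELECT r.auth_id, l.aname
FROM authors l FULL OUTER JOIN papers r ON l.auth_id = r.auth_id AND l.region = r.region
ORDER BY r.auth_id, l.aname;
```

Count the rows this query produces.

FULL OUTER JOIN keeps every row from both sides; unmatched rows get NULL for the other side's columns.
Matching on l.auth_id = r.auth_id AND l.region = r.region. A NULL in a compared column never satisfies the condition.
- l row (auth_id=6, region=BQ): matches 3 r row(s) → 3 output row(s).
- l row (auth_id=NULL, region=PD): no match → kept, r columns NULL.
- l row (auth_id=4, region=QE): no match → kept, r columns NULL.
- l row (auth_id=4, region=PD): no match → kept, r columns NULL.
- l row (auth_id=7, region=BQ): no match → kept, r columns NULL.
- l row (auth_id=9, region=QE): no match → kept, r columns NULL.
- l row (auth_id=6, region=QE): no match → kept, r columns NULL.
- l row (auth_id=4, region=BQ): no match → kept, r columns NULL.
- plus 3 unmatched r row(s), each kept with NULL l columns.
Total: 3 matched + 10 padded = 13 rows.

13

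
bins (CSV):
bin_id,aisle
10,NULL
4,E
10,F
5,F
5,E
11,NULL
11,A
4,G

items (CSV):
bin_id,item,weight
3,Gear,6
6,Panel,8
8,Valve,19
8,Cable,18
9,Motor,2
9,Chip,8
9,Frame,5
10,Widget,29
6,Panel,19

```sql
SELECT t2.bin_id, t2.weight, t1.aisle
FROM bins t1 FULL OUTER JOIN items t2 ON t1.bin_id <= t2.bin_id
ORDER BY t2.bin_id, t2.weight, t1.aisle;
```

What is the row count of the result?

37

FULL OUTER JOIN keeps every row from both sides; unmatched rows get NULL for the other side's columns.
Matching on t1.bin_id <= t2.bin_id.
- t1[0] bin_id=10 → 1 match(es) in t2 → 1 row(s).
- t1[1] bin_id=4 → 8 match(es) in t2 → 8 row(s).
- t1[2] bin_id=10 → 1 match(es) in t2 → 1 row(s).
- t1[3] bin_id=5 → 8 match(es) in t2 → 8 row(s).
- t1[4] bin_id=5 → 8 match(es) in t2 → 8 row(s).
- t1[5] bin_id=11 → no match; kept with NULLs on the t2 side.
- t1[6] bin_id=11 → no match; kept with NULLs on the t2 side.
- t1[7] bin_id=4 → 8 match(es) in t2 → 8 row(s).
- 1 t2 row(s) had no t1 match → kept, t1 columns NULL.
Total: 34 matched + 3 padded = 37 rows.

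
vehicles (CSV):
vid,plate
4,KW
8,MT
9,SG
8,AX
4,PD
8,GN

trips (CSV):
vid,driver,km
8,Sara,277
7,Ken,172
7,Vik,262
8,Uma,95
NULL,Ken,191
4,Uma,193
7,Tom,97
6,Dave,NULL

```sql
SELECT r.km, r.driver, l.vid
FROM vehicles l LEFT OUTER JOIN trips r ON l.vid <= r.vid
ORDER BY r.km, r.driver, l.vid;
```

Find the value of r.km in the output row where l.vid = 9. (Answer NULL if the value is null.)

NULL

LEFT JOIN keeps every row from `vehicles`; unmatched rows get NULL for `trips`'s columns.
Matching on l.vid <= r.vid. A NULL in a compared column never satisfies the condition.
- l (vid=4) pairs with 7 row(s) of r.
- l (vid=8) pairs with 2 row(s) of r.
- l (vid=9) has no partner → padded with NULL.
- l (vid=8) pairs with 2 row(s) of r.
- l (vid=4) pairs with 7 row(s) of r.
- l (vid=8) pairs with 2 row(s) of r.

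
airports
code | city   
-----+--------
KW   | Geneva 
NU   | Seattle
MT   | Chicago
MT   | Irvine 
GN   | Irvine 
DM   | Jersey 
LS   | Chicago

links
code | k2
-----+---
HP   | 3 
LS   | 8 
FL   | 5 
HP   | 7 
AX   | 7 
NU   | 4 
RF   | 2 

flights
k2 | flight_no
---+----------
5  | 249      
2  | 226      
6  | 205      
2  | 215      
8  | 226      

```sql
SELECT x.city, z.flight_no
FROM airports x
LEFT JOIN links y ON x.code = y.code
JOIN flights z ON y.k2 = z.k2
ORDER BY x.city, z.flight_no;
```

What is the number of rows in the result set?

1

Joins associate left-to-right: airports LEFT JOIN links on code gives 7 intermediate row(s).
Then INNER JOIN `flights z` on k2: keep only rows whose y.k2 appears in z.
Result: 1 row(s).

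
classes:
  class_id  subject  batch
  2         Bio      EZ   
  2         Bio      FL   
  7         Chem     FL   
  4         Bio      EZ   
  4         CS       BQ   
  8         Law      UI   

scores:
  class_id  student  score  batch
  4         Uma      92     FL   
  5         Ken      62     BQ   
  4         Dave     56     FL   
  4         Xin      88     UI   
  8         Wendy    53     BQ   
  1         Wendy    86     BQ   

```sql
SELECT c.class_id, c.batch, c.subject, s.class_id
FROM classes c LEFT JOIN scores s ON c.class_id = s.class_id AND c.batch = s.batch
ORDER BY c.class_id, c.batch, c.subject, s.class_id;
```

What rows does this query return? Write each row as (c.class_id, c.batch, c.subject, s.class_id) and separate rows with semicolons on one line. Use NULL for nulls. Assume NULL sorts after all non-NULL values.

(2, EZ, Bio, NULL); (2, FL, Bio, NULL); (4, BQ, CS, NULL); (4, EZ, Bio, NULL); (7, FL, Chem, NULL); (8, UI, Law, NULL)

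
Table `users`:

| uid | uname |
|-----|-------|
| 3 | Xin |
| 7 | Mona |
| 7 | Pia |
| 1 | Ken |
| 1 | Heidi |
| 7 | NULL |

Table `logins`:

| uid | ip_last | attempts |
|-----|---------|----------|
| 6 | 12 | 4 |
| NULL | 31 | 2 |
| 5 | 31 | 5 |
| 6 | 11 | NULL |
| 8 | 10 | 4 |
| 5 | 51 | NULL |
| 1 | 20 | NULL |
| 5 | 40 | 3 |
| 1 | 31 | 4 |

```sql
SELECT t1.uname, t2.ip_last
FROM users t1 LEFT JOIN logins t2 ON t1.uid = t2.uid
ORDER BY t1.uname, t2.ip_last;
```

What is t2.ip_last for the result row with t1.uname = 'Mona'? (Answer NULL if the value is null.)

NULL

LEFT JOIN keeps every row from `users`; unmatched rows get NULL for `logins`'s columns.
Matching on t1.uid = t2.uid. A NULL in a compared column never satisfies the condition.
Matched pairs: 4; unmatched t1 rows kept: 4.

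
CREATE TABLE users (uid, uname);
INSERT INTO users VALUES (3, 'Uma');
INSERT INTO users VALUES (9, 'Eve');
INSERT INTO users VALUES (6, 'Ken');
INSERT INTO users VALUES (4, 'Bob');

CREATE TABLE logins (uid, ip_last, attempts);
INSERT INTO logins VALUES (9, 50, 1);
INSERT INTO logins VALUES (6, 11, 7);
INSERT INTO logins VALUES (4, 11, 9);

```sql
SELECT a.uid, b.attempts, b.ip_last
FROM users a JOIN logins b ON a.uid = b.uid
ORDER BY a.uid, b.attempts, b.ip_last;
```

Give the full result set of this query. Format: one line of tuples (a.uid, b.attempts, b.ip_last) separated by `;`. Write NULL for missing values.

(4, 9, 11); (6, 7, 11); (9, 1, 50)

INNER JOIN keeps only pairs where the ON condition holds.
Matching on a.uid = b.uid.
Matched pairs: 3.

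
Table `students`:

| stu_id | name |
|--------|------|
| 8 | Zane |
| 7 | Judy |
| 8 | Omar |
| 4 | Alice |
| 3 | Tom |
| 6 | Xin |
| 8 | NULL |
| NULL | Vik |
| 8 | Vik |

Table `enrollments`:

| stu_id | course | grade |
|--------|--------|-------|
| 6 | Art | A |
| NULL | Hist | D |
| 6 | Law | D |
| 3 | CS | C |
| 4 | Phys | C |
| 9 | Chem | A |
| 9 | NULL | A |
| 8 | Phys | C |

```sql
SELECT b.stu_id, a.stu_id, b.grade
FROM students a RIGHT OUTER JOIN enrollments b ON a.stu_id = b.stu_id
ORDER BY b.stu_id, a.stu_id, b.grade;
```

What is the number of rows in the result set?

11

RIGHT JOIN keeps every row from `enrollments`; unmatched rows get NULL for `students`'s columns.
Matching on a.stu_id = b.stu_id. A NULL in a compared column never satisfies the condition.
Matched pairs: 8; unmatched b rows kept: 3.
Total: 8 matched + 3 padded = 11 rows.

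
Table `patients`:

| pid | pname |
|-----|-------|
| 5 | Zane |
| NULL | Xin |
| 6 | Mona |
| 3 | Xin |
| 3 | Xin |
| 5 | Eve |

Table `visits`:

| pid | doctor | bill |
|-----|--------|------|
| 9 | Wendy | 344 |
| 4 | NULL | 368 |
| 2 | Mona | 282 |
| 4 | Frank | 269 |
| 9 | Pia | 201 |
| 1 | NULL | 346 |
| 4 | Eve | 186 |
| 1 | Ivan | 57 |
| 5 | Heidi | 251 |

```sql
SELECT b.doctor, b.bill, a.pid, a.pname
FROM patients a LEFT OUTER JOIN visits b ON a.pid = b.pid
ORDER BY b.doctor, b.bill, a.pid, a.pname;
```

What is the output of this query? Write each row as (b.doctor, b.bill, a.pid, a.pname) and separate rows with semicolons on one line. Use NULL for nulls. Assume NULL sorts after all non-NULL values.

(Heidi, 251, 5, Eve); (Heidi, 251, 5, Zane); (NULL, NULL, 3, Xin); (NULL, NULL, 3, Xin); (NULL, NULL, 6, Mona); (NULL, NULL, NULL, Xin)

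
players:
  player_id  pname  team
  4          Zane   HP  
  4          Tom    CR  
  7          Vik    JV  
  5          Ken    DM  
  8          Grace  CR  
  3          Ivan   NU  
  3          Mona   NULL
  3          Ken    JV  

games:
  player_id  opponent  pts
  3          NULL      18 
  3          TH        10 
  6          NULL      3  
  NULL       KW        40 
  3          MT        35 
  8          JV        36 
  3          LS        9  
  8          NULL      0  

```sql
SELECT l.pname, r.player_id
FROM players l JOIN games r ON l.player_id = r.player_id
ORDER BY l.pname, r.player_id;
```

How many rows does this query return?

14

INNER JOIN keeps only pairs where the ON condition holds.
Matching on l.player_id = r.player_id. A NULL in a compared column never satisfies the condition.
Matched pairs: 14.
Total: 14 rows.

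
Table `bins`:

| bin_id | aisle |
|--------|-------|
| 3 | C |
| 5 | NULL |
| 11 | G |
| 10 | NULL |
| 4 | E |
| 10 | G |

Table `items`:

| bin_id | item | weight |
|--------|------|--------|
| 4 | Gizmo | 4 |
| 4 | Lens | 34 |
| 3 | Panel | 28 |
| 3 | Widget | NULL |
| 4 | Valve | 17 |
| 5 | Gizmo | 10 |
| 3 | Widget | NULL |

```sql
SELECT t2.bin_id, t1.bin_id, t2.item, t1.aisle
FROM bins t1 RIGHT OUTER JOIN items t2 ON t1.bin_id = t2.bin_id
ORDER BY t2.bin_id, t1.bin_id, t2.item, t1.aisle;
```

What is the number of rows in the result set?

7

RIGHT JOIN keeps every row from `items`; unmatched rows get NULL for `bins`'s columns.
Matching on t1.bin_id = t2.bin_id.
Matched pairs: 7; unmatched t2 rows kept: 0.
Total: 7 rows.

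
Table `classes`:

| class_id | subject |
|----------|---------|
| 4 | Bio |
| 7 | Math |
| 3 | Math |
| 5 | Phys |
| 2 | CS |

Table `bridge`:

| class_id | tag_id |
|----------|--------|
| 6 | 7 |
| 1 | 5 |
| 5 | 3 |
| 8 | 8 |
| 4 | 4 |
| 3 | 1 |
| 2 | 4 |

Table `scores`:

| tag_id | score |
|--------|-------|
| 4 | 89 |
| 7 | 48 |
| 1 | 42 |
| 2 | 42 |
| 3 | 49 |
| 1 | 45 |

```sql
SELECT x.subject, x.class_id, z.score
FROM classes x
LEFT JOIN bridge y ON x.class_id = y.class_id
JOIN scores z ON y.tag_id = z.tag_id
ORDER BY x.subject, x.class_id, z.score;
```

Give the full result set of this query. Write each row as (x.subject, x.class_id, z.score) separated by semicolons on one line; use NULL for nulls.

(Bio, 4, 89); (CS, 2, 89); (Math, 3, 42); (Math, 3, 45); (Phys, 5, 49)

Step 1 — x LEFT JOIN y on class_id → 5 row(s).
Then INNER JOIN `scores z` on tag_id: keep only rows whose y.tag_id appears in z.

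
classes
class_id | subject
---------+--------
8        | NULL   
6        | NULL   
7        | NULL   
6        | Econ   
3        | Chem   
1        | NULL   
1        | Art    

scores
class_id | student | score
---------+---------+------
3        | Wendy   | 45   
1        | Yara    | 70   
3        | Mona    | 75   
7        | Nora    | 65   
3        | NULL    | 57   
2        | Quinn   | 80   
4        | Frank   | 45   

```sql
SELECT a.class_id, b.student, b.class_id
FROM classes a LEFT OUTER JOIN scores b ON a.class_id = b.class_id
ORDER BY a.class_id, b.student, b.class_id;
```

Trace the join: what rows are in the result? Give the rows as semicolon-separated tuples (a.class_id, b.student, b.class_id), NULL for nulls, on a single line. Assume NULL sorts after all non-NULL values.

LEFT JOIN keeps every row from `classes`; unmatched rows get NULL for `scores`'s columns.
Matching on a.class_id = b.class_id.
Matched pairs: 6; unmatched a rows kept: 3.

(1, Yara, 1); (1, Yara, 1); (3, Mona, 3); (3, Wendy, 3); (3, NULL, 3); (6, NULL, NULL); (6, NULL, NULL); (7, Nora, 7); (8, NULL, NULL)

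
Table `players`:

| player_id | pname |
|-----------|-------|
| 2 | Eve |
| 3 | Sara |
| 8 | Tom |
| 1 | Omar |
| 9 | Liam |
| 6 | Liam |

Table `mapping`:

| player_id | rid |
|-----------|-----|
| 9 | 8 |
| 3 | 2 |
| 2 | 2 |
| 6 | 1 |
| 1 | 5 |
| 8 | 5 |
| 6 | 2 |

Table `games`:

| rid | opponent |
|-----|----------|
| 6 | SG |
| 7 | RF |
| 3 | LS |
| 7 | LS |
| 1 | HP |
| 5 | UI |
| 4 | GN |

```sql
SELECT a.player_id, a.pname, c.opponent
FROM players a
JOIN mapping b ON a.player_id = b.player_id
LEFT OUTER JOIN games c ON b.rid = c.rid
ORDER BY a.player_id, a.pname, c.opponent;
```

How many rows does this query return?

7

Evaluate left to right. First `players a INNER JOIN mapping b` on player_id: 7 row(s).
Then LEFT JOIN `games c` on rid: each of those 7 rows is kept; rows whose b.rid has no match in c get NULL for c's columns.
Result: 7 row(s).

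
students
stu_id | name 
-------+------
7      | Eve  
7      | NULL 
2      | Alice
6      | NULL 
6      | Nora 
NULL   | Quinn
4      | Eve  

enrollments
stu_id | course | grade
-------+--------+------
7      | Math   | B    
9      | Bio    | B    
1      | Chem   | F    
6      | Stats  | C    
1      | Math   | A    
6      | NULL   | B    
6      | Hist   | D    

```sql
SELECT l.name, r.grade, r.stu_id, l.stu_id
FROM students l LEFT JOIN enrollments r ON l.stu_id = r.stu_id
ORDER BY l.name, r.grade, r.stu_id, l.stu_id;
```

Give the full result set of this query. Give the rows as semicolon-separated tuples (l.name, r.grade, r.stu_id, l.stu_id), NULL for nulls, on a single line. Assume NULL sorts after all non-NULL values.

LEFT JOIN keeps every row from `students`; unmatched rows get NULL for `enrollments`'s columns.
Matching on l.stu_id = r.stu_id. A NULL in a compared column never satisfies the condition.
Matched pairs: 8; unmatched l rows kept: 3.

(Alice, NULL, NULL, 2); (Eve, B, 7, 7); (Eve, NULL, NULL, 4); (Nora, B, 6, 6); (Nora, C, 6, 6); (Nora, D, 6, 6); (Quinn, NULL, NULL, NULL); (NULL, B, 6, 6); (NULL, B, 7, 7); (NULL, C, 6, 6); (NULL, D, 6, 6)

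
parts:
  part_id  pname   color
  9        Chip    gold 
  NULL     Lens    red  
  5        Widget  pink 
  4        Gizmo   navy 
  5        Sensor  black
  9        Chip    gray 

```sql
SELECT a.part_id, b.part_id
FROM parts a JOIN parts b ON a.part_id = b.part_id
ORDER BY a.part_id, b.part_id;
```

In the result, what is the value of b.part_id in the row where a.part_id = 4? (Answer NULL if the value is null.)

INNER JOIN keeps only pairs where the ON condition holds.
Matching on a.part_id = b.part_id. A NULL in a compared column never satisfies the condition.
- part_id=9: 2 matching b row(s), so 2 row(s) emitted.
- part_id=NULL: no matching b row, dropped.
- part_id=5: 2 matching b row(s), so 2 row(s) emitted.
- part_id=4: 1 matching b row(s), so 1 row(s) emitted.
- part_id=5: 2 matching b row(s), so 2 row(s) emitted.
- part_id=9: 2 matching b row(s), so 2 row(s) emitted.

4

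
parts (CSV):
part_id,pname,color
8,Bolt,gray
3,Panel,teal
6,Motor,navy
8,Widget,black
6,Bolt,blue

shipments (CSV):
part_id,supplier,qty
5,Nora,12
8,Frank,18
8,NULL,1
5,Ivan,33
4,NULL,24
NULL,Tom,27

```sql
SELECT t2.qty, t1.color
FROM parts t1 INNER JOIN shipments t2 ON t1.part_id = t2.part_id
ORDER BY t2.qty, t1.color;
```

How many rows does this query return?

INNER JOIN keeps only pairs where the ON condition holds.
Matching on t1.part_id = t2.part_id. A NULL in a compared column never satisfies the condition.
- part_id=8: 2 matching t2 row(s), so 2 row(s) emitted.
- part_id=3: no matching t2 row, dropped.
- part_id=6: no matching t2 row, dropped.
- part_id=8: 2 matching t2 row(s), so 2 row(s) emitted.
- part_id=6: no matching t2 row, dropped.
Total: 4 rows.

4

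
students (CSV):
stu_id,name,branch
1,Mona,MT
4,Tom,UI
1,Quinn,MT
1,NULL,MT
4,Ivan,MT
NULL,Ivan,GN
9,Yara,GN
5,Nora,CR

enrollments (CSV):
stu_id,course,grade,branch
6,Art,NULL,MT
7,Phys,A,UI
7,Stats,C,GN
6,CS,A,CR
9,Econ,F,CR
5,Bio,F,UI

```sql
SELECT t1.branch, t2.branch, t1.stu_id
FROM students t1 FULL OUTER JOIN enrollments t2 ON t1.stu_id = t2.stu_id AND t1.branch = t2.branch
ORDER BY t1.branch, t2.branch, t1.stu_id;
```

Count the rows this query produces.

14

FULL OUTER JOIN keeps every row from both sides; unmatched rows get NULL for the other side's columns.
Matching on t1.stu_id = t2.stu_id AND t1.branch = t2.branch. A NULL in a compared column never satisfies the condition.
- t1 row (stu_id=1, branch=MT): no match → kept, t2 columns NULL.
- t1 row (stu_id=4, branch=UI): no match → kept, t2 columns NULL.
- t1 row (stu_id=1, branch=MT): no match → kept, t2 columns NULL.
- t1 row (stu_id=1, branch=MT): no match → kept, t2 columns NULL.
- t1 row (stu_id=4, branch=MT): no match → kept, t2 columns NULL.
- t1 row (stu_id=NULL, branch=GN): no match → kept, t2 columns NULL.
- t1 row (stu_id=9, branch=GN): no match → kept, t2 columns NULL.
- t1 row (stu_id=5, branch=CR): no match → kept, t2 columns NULL.
- 6 t2 row(s) had no t1 match → kept, t1 columns NULL.
Total: 0 matched + 14 padded = 14 rows.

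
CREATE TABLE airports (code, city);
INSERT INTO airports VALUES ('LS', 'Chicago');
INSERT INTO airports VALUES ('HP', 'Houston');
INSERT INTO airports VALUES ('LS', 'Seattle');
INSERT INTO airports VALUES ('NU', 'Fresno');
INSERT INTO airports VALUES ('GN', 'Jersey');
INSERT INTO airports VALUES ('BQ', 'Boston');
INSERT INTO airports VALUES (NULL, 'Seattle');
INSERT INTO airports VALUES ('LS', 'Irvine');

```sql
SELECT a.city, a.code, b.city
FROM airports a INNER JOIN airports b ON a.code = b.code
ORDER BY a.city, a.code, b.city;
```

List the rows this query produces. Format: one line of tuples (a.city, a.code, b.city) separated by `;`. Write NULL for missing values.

(Boston, BQ, Boston); (Chicago, LS, Chicago); (Chicago, LS, Irvine); (Chicago, LS, Seattle); (Fresno, NU, Fresno); (Houston, HP, Houston); (Irvine, LS, Chicago); (Irvine, LS, Irvine); (Irvine, LS, Seattle); (Jersey, GN, Jersey); (Seattle, LS, Chicago); (Seattle, LS, Irvine); (Seattle, LS, Seattle)

INNER JOIN keeps only pairs where the ON condition holds.
Matching on a.code = b.code. A NULL in a compared column never satisfies the condition.
Matched pairs: 13.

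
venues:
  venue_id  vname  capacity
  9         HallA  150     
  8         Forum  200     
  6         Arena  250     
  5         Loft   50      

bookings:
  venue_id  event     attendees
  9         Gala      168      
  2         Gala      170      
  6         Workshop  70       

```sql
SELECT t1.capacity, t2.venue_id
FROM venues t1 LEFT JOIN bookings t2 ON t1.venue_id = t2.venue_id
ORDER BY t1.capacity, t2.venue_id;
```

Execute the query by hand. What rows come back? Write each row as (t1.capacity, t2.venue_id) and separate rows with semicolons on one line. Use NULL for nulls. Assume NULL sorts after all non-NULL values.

(50, NULL); (150, 9); (200, NULL); (250, 6)

LEFT JOIN keeps every row from `venues`; unmatched rows get NULL for `bookings`'s columns.
Matching on t1.venue_id = t2.venue_id.
Matched pairs: 2; unmatched t1 rows kept: 2.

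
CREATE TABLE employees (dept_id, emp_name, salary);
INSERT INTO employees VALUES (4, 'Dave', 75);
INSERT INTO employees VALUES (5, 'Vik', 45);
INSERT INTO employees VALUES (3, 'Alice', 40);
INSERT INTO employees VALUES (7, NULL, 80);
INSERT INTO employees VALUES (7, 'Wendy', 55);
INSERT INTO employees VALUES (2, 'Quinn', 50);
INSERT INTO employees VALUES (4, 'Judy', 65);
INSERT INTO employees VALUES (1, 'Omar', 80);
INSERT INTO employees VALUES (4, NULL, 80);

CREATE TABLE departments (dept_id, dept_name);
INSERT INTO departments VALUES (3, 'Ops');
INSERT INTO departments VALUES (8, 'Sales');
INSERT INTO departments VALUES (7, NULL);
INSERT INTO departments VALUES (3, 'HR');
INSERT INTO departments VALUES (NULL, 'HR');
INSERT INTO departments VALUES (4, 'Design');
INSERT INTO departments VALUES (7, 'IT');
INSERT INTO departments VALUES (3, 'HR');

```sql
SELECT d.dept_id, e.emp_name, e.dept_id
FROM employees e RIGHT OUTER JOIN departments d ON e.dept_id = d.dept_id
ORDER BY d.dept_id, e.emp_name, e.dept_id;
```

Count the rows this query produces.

RIGHT JOIN keeps every row from `departments`; unmatched rows get NULL for `employees`'s columns.
Matching on e.dept_id = d.dept_id. A NULL in a compared column never satisfies the condition.
- e[0] dept_id=4 → 1 match(es) in d → 1 row(s).
- e[1] dept_id=5 → no match.
- e[2] dept_id=3 → 3 match(es) in d → 3 row(s).
- e[3] dept_id=7 → 2 match(es) in d → 2 row(s).
- e[4] dept_id=7 → 2 match(es) in d → 2 row(s).
- e[5] dept_id=2 → no match.
- e[6] dept_id=4 → 1 match(es) in d → 1 row(s).
- e[7] dept_id=1 → no match.
- e[8] dept_id=4 → 1 match(es) in d → 1 row(s).
- 2 row(s) from d found no e partner → padded with NULL.
Total: 10 matched + 2 padded = 12 rows.

12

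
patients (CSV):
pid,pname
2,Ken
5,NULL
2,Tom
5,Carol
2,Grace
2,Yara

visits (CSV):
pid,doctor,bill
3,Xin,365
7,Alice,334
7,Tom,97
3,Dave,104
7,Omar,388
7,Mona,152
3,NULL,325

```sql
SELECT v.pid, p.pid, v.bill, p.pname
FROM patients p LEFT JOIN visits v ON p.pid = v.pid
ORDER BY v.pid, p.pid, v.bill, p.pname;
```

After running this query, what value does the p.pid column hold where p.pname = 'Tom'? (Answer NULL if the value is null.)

2

LEFT JOIN keeps every row from `patients`; unmatched rows get NULL for `visits`'s columns.
Matching on p.pid = v.pid.
- p[0] pid=2 → no match; kept with NULLs on the v side.
- p[1] pid=5 → no match; kept with NULLs on the v side.
- p[2] pid=2 → no match; kept with NULLs on the v side.
- p[3] pid=5 → no match; kept with NULLs on the v side.
- p[4] pid=2 → no match; kept with NULLs on the v side.
- p[5] pid=2 → no match; kept with NULLs on the v side.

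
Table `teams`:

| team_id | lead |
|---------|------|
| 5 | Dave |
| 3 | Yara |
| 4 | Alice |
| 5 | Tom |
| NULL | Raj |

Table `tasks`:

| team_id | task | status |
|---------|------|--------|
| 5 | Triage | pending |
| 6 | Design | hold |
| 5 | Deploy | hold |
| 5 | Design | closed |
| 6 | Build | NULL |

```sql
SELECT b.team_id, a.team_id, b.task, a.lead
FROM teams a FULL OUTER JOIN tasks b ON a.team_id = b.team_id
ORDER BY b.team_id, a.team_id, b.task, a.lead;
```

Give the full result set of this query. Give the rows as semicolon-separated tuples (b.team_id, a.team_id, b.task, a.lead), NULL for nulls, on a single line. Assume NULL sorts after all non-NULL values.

(5, 5, Deploy, Dave); (5, 5, Deploy, Tom); (5, 5, Design, Dave); (5, 5, Design, Tom); (5, 5, Triage, Dave); (5, 5, Triage, Tom); (6, NULL, Build, NULL); (6, NULL, Design, NULL); (NULL, 3, NULL, Yara); (NULL, 4, NULL, Alice); (NULL, NULL, NULL, Raj)

FULL OUTER JOIN keeps every row from both sides; unmatched rows get NULL for the other side's columns.
Matching on a.team_id = b.team_id. A NULL in a compared column never satisfies the condition.
- a (team_id=5) pairs with 3 row(s) of b.
- a (team_id=3) has no partner → padded with NULL.
- a (team_id=4) has no partner → padded with NULL.
- a (team_id=5) pairs with 3 row(s) of b.
- a (team_id=NULL) has no partner → padded with NULL.
- 2 row(s) from b found no a partner → padded with NULL.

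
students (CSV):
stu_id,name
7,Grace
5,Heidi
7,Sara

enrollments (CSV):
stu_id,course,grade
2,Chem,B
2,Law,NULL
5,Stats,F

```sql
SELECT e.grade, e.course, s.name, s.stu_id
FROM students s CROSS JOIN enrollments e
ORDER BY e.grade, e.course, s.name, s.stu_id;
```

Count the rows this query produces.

9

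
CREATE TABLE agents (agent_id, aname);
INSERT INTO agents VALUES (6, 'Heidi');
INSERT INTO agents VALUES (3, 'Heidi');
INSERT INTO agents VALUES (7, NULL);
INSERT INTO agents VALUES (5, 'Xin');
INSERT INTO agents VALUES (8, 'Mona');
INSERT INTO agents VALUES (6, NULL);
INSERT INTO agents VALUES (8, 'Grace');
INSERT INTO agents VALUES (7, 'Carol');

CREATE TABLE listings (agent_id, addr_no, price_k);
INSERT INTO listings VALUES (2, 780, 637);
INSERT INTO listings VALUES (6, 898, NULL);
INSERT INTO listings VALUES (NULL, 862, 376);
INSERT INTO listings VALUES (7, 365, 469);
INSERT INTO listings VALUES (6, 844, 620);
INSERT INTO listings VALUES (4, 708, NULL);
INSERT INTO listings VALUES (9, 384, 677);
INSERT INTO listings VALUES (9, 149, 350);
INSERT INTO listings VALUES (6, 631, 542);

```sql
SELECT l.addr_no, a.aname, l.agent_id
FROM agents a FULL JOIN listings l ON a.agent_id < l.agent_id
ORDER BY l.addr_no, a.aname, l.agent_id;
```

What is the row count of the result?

29

FULL OUTER JOIN keeps every row from both sides; unmatched rows get NULL for the other side's columns.
Matching on a.agent_id < l.agent_id. A NULL in a compared column never satisfies the condition.
Matched pairs: 27; unmatched a rows kept: 0; unmatched l rows kept: 2.
Total: 27 matched + 2 padded = 29 rows.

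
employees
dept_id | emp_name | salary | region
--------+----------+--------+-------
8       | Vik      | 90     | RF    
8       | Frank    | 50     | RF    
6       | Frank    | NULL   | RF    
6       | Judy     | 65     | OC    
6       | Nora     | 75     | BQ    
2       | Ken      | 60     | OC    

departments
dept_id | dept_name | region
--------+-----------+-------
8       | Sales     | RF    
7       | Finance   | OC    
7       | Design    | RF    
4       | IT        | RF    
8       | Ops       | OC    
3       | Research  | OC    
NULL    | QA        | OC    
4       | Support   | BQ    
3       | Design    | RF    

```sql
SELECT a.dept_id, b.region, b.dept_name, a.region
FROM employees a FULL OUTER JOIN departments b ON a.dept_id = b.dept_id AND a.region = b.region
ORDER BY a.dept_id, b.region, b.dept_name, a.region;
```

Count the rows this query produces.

FULL OUTER JOIN keeps every row from both sides; unmatched rows get NULL for the other side's columns.
Matching on a.dept_id = b.dept_id AND a.region = b.region. A NULL in a compared column never satisfies the condition.
Matched pairs: 2; unmatched a rows kept: 4; unmatched b rows kept: 8.
Total: 2 matched + 12 padded = 14 rows.

14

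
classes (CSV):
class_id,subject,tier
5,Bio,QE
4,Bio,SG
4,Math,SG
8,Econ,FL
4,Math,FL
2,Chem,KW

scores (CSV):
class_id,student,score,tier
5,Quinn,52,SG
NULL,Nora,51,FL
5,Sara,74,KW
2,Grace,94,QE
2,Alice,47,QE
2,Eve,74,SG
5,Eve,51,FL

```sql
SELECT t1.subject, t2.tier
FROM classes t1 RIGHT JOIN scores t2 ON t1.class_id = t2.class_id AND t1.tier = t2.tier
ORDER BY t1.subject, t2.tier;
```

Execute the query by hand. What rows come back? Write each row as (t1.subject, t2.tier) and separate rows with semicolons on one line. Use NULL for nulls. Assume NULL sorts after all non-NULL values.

(NULL, FL); (NULL, FL); (NULL, KW); (NULL, QE); (NULL, QE); (NULL, SG); (NULL, SG)

RIGHT JOIN keeps every row from `scores`; unmatched rows get NULL for `classes`'s columns.
Matching on t1.class_id = t2.class_id AND t1.tier = t2.tier. A NULL in a compared column never satisfies the condition.
Matched pairs: 0; unmatched t2 rows kept: 7.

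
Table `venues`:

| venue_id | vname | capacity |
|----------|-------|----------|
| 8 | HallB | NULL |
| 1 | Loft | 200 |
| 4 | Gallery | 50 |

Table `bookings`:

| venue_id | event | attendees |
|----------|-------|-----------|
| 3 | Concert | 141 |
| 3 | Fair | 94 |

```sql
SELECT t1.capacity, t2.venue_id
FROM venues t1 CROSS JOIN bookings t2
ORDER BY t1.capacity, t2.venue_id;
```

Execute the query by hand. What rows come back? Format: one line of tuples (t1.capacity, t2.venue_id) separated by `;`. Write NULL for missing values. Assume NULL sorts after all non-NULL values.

CROSS JOIN pairs every row of `venues` with every row of `bookings`: 3 × 2 = 6 rows.
After projecting and ordering:
t1.capacity | t2.venue_id
50 | 3
50 | 3
200 | 3
200 | 3
NULL | 3
NULL | 3

(50, 3); (50, 3); (200, 3); (200, 3); (NULL, 3); (NULL, 3)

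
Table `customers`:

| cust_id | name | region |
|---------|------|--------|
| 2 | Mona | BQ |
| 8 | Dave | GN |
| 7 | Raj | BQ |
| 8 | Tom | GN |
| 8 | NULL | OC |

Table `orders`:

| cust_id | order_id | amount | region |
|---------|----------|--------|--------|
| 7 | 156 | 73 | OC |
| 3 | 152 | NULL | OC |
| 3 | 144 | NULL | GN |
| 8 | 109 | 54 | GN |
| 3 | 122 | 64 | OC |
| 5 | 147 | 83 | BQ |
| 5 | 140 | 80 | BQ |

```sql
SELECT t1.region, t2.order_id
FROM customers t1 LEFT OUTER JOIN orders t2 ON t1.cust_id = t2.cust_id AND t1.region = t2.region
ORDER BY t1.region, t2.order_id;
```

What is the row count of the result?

5

LEFT JOIN keeps every row from `customers`; unmatched rows get NULL for `orders`'s columns.
Matching on t1.cust_id = t2.cust_id AND t1.region = t2.region.
Matched pairs: 2; unmatched t1 rows kept: 3.
Total: 2 matched + 3 padded = 5 rows.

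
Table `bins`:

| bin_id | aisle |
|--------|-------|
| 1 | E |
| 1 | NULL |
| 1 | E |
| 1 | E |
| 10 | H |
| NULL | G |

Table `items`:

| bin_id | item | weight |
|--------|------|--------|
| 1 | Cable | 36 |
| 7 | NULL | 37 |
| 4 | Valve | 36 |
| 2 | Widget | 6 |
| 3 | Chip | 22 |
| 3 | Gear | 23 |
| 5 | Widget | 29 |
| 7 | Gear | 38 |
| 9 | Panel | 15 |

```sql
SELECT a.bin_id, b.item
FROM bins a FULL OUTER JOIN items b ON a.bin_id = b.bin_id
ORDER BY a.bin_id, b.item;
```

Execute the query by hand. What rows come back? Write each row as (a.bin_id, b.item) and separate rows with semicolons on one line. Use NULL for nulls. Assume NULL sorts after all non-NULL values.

(1, Cable); (1, Cable); (1, Cable); (1, Cable); (10, NULL); (NULL, Chip); (NULL, Gear); (NULL, Gear); (NULL, Panel); (NULL, Valve); (NULL, Widget); (NULL, Widget); (NULL, NULL); (NULL, NULL)

FULL OUTER JOIN keeps every row from both sides; unmatched rows get NULL for the other side's columns.
Matching on a.bin_id = b.bin_id. A NULL in a compared column never satisfies the condition.
- a (bin_id=1) pairs with 1 row(s) of b.
- a (bin_id=1) pairs with 1 row(s) of b.
- a (bin_id=1) pairs with 1 row(s) of b.
- a (bin_id=1) pairs with 1 row(s) of b.
- a (bin_id=10) has no partner → padded with NULL.
- a (bin_id=NULL) has no partner → padded with NULL.
- plus 8 unmatched b row(s), each kept with NULL a columns.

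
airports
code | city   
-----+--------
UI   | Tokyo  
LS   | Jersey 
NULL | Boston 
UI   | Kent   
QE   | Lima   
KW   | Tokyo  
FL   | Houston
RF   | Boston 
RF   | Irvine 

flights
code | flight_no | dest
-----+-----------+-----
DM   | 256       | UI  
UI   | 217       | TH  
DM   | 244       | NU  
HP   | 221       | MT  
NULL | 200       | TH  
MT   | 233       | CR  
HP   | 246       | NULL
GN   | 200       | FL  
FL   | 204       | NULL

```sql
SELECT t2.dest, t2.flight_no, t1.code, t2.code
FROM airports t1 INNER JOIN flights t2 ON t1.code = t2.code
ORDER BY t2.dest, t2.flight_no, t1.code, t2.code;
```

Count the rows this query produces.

3

INNER JOIN keeps only pairs where the ON condition holds.
Matching on t1.code = t2.code. A NULL in a compared column never satisfies the condition.
Matched pairs: 3.
Total: 3 rows.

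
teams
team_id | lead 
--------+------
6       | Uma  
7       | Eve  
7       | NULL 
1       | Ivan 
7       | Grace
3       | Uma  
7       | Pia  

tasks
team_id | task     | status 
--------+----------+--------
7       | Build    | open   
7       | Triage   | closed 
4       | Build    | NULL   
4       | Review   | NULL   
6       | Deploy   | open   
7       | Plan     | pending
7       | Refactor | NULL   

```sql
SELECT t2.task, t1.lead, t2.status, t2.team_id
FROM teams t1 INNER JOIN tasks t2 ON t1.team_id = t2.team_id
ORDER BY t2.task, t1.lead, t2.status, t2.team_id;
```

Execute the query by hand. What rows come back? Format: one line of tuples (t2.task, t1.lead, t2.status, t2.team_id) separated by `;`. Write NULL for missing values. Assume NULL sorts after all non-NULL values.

INNER JOIN keeps only pairs where the ON condition holds.
Matching on t1.team_id = t2.team_id.
- t1 (team_id=6) pairs with 1 row(s) of t2.
- t1 (team_id=7) pairs with 4 row(s) of t2.
- t1 (team_id=7) pairs with 4 row(s) of t2.
- t1 (team_id=1) has no partner → excluded.
- t1 (team_id=7) pairs with 4 row(s) of t2.
- t1 (team_id=3) has no partner → excluded.
- t1 (team_id=7) pairs with 4 row(s) of t2.

(Build, Eve, open, 7); (Build, Grace, open, 7); (Build, Pia, open, 7); (Build, NULL, open, 7); (Deploy, Uma, open, 6); (Plan, Eve, pending, 7); (Plan, Grace, pending, 7); (Plan, Pia, pending, 7); (Plan, NULL, pending, 7); (Refactor, Eve, NULL, 7); (Refactor, Grace, NULL, 7); (Refactor, Pia, NULL, 7); (Refactor, NULL, NULL, 7); (Triage, Eve, closed, 7); (Triage, Grace, closed, 7); (Triage, Pia, closed, 7); (Triage, NULL, closed, 7)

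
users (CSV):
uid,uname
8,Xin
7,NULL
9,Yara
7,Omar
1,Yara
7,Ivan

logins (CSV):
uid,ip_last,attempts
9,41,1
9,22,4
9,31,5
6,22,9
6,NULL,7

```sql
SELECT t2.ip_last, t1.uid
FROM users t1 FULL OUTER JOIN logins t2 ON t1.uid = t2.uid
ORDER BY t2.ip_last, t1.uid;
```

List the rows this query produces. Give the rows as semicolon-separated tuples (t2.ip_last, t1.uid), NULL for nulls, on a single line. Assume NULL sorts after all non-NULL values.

(22, 9); (22, NULL); (31, 9); (41, 9); (NULL, 1); (NULL, 7); (NULL, 7); (NULL, 7); (NULL, 8); (NULL, NULL)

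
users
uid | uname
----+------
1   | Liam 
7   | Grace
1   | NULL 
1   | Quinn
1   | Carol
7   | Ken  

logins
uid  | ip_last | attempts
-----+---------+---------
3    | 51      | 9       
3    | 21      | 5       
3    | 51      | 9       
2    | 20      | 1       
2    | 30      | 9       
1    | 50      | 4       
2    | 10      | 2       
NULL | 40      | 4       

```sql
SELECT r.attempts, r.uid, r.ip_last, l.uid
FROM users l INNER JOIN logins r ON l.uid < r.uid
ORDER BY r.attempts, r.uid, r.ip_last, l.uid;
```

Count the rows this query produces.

24

INNER JOIN keeps only pairs where the ON condition holds.
Matching on l.uid < r.uid. A NULL in a compared column never satisfies the condition.
- l[0] uid=1 → 6 match(es) in r → 6 row(s).
- l[1] uid=7 → no match; dropped.
- l[2] uid=1 → 6 match(es) in r → 6 row(s).
- l[3] uid=1 → 6 match(es) in r → 6 row(s).
- l[4] uid=1 → 6 match(es) in r → 6 row(s).
- l[5] uid=7 → no match; dropped.
Total: 24 rows.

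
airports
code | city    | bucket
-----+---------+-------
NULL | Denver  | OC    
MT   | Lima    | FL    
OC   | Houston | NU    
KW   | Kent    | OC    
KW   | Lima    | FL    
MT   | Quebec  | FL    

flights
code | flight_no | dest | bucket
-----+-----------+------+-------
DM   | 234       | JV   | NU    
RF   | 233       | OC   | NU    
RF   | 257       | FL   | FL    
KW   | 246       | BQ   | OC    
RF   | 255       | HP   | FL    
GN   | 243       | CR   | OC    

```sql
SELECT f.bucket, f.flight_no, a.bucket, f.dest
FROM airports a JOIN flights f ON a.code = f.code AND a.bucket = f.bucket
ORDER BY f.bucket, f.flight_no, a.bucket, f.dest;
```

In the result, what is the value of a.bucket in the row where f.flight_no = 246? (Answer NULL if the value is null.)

OC

INNER JOIN keeps only pairs where the ON condition holds.
Matching on a.code = f.code AND a.bucket = f.bucket. A NULL in a compared column never satisfies the condition.
- code=NULL, bucket=OC: no matching f row, dropped.
- code=MT, bucket=FL: no matching f row, dropped.
- code=OC, bucket=NU: no matching f row, dropped.
- code=KW, bucket=OC: 1 matching f row(s), so 1 row(s) emitted.
- code=KW, bucket=FL: no matching f row, dropped.
- code=MT, bucket=FL: no matching f row, dropped.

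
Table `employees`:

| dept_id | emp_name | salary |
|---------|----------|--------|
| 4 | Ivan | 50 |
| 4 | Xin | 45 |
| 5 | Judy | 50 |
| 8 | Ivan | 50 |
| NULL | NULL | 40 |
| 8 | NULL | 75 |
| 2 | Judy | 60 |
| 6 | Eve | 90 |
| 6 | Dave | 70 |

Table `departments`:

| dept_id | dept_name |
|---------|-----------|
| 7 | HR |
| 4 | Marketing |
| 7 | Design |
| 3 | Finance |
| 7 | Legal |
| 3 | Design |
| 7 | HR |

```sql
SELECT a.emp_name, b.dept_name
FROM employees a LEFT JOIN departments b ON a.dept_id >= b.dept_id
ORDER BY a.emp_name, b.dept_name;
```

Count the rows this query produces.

LEFT JOIN keeps every row from `employees`; unmatched rows get NULL for `departments`'s columns.
Matching on a.dept_id >= b.dept_id. A NULL in a compared column never satisfies the condition.
- dept_id=4: 3 matching b row(s), so 3 row(s) emitted.
- dept_id=4: 3 matching b row(s), so 3 row(s) emitted.
- dept_id=5: 3 matching b row(s), so 3 row(s) emitted.
- dept_id=8: 7 matching b row(s), so 7 row(s) emitted.
- dept_id=NULL: no b row matches, row kept with b columns NULL.
- dept_id=8: 7 matching b row(s), so 7 row(s) emitted.
- dept_id=2: no b row matches, row kept with b columns NULL.
- dept_id=6: 3 matching b row(s), so 3 row(s) emitted.
- dept_id=6: 3 matching b row(s), so 3 row(s) emitted.
Total: 29 matched + 2 padded = 31 rows.

31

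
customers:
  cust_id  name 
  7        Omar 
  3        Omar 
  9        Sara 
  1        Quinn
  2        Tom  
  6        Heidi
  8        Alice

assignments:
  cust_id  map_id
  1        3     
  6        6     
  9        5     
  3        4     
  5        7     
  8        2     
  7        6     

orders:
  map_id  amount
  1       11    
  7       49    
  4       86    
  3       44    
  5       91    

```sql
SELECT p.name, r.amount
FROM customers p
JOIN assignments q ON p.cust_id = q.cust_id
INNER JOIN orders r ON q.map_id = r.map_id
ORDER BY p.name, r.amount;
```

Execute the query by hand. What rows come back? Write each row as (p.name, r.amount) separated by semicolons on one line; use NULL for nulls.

(Omar, 86); (Quinn, 44); (Sara, 91)

Evaluate left to right. First `customers p INNER JOIN assignments q` on cust_id: 6 row(s).
Then INNER JOIN `orders r` on map_id: keep only rows whose q.map_id appears in r.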